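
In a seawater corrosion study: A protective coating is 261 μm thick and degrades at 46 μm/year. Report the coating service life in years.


Service life = thickness / degradation rate
Life = 261 / 46 = 5.7 years

5.7 years


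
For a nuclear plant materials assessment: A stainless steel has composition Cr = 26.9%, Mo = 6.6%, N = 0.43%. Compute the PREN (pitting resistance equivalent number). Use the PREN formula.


Apply the PREN formula: PREN = Cr + 3.3*Mo + 16*N
PREN = 26.9 + 3.3*6.6 + 16*0.43
PREN = 26.9 + 21.78 + 6.88 = 55.56

55.56


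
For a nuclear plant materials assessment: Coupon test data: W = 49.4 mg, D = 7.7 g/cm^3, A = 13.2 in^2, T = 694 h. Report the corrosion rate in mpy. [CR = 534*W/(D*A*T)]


Apply the mpy weight-loss relation: CR = 534 * W / (D * A * T)
Numerator: 534 * 49.4 = 26379.6
Denominator: 7.7 * 13.2 * 694 = 70538.16
CR = 26379.6 / 70538.16 = 0.37398 mpy

0.37398 mpy


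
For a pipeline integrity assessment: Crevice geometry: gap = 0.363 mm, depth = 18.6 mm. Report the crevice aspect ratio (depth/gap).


Aspect ratio = depth / gap
Ratio = 18.6 / 0.363 = 51.2

51.2


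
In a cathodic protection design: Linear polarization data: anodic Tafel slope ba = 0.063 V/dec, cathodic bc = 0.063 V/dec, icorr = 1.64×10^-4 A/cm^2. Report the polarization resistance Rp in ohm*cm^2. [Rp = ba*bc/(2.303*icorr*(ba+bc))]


Apply the Stern-Geary equation: Rp = ba*bc / (2.303*icorr*(ba+bc))
ba*bc = 0.063*0.063 = 0.003969
ba+bc = 0.126; 2.303*icorr*(ba+bc) = 2.303*1.64×10^-4*0.126 = 4.7589192×10^-5
Rp = 0.003969 / 4.7589192×10^-5 = 83.4 ohm*cm^2

83.4 ohm*cm^2


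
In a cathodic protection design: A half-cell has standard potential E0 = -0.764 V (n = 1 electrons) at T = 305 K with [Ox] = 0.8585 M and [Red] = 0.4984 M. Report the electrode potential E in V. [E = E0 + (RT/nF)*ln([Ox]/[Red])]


Apply the Nernst equation: E = E0 + (RT/nF)*ln([Ox]/[Red])
Step 1: RT/nF = 8.314*305/(1*96485) = 0.02628149 V
Step 2: [Ox]/[Red] = 0.8585/0.4984 = 1.722512
Step 3: ln(1.722512) = 0.543784
Step 4: correction = 0.02628149 * 0.543784 = 0.014 V
E = -0.764 + 0.014 = -0.75 V

-0.75 V


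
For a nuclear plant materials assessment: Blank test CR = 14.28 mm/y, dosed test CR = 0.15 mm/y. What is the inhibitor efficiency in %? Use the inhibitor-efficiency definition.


Apply the inhibitor-efficiency definition: IE = (CR_blank − CR_inh)/CR_blank × 100
IE = (14.28 − 0.15) / 14.28 × 100
IE = 14.13 / 14.28 × 100 = 98.9 %

98.9 %


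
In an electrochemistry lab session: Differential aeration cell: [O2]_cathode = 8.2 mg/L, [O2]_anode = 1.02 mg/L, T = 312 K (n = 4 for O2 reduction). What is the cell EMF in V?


Apply the Nernst concentration-cell relation: E = (RT/nF)*ln(C_cathode/C_anode)
RT/nF = 8.314*312/(4*96485) = 0.00672117 V
ln(8.2/1.02) = 2.08433
E = 0.00672117 * 2.08433 = 0.01401 V

0.01401 V


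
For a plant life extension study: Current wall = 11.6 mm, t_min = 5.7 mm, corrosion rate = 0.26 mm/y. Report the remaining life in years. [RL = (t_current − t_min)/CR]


Apply the remaining-life relation: RL = (t_current − t_min) / CR
RL = (11.6 − 5.7) / 0.26 = 5.9 / 0.26 = 22.7 years

22.7 years


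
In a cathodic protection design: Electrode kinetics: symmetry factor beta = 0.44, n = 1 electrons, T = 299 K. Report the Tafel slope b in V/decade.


Apply the Tafel slope relation: b = 2.303*R*T/(beta*n*F)
Numerator: 2.303 * 8.314 * 299 = 5725.0
Denominator: 0.44 * 1 * 96485 = 42453.4
b = 5725.0 / 42453.4 = 0.135 V/decade

0.135 V/decade


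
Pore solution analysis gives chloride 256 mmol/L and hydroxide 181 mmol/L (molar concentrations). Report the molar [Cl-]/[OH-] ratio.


Threshold parameter = [Cl-] / [OH-] (molar basis; both in mmol/L, so units cancel)
Ratio = 256 / 181 = 1.41

1.41


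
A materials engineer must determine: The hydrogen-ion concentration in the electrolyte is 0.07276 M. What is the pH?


pH = −log10[H+]
pH = −log10(0.07276) = 1.14

1.14


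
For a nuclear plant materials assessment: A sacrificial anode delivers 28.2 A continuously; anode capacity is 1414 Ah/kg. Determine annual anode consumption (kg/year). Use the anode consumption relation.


Annual consumption = current * hours per year / capacity
Rate = 28.2 * 8760 / 1414 = 174.7 kg/year

174.7 kg/year


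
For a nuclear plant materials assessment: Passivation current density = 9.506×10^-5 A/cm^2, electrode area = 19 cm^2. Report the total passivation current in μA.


I = i_pass * A, then convert A → μA (×10^6)
I = 9.506×10^-5 * 19 * 10^6 = 1806.14 μA

1806.14 μA


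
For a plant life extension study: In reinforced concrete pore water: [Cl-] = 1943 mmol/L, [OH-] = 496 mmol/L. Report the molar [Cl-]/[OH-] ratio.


Threshold parameter = [Cl-] / [OH-] (molar basis; both in mmol/L, so units cancel)
Ratio = 1943 / 496 = 3.92

3.92


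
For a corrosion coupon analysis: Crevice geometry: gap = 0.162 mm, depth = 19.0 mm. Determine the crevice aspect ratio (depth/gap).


Aspect ratio = depth / gap
Ratio = 19.0 / 0.162 = 117.3

117.3


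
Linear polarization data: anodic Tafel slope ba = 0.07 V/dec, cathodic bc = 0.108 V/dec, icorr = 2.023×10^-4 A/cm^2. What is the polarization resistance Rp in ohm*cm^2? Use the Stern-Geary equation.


Apply the Stern-Geary equation: Rp = ba*bc / (2.303*icorr*(ba+bc))
ba*bc = 0.07*0.108 = 0.00756
ba+bc = 0.178; 2.303*icorr*(ba+bc) = 2.303*2.023×10^-4*0.178 = 8.2929648×10^-5
Rp = 0.00756 / 8.2929648×10^-5 = 91.2 ohm*cm^2

91.2 ohm*cm^2


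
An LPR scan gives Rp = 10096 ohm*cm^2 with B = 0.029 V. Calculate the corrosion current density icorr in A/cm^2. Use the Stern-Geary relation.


Apply the Stern-Geary relation: icorr = B / Rp
icorr = 0.029 / 10096 = 2.872×10^-6 A/cm^2

2.872×10^-6 A/cm^2


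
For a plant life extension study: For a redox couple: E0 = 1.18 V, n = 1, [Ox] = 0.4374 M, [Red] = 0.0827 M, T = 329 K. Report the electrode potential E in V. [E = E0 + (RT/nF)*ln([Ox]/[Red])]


Apply the Nernst equation: E = E0 + (RT/nF)*ln([Ox]/[Red])
Step 1: RT/nF = 8.314*329/(1*96485) = 0.02834955 V
Step 2: [Ox]/[Red] = 0.4374/0.0827 = 5.288996
Step 3: ln(5.288996) = 1.665628
Step 4: correction = 0.02834955 * 1.665628 = 0.047 V
E = 1.18 + 0.047 = 1.227 V

1.227 V


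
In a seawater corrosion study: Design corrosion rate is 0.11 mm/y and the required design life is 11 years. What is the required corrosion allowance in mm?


Corrosion allowance = CR × design life
CA = 0.11 * 11 = 1.21 mm

1.21 mm


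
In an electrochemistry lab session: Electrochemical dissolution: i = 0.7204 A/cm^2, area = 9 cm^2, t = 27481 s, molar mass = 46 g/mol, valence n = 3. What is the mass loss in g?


Apply Faraday's law: m = i*A*t*M / (n*F)
Total charge passed Q = i*A*t = 0.7204*9*27481 = 178175.8116 C
m = Q*M/(n*F) = 178175.8116*46/(3*96485) = 28.31558 g

28.31558 g


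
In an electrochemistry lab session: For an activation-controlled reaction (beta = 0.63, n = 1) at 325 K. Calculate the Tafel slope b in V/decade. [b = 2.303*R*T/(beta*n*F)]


Apply the Tafel slope relation: b = 2.303*R*T/(beta*n*F)
Numerator: 2.303 * 8.314 * 325 = 6222.82
Denominator: 0.63 * 1 * 96485 = 60785.55
b = 6222.82 / 60785.55 = 0.1024 V/decade

0.1024 V/decade


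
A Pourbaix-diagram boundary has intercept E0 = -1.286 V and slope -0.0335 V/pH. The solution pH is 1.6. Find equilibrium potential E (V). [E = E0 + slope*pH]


Apply the Pourbaix line equation: E = E0 + slope*pH
E = -1.286 + (-0.0335)*1.6 = -1.286 + (-0.0536) = -1.3396 V
Rounded to 4 decimal places: E = -1.3396 V

-1.3396 V


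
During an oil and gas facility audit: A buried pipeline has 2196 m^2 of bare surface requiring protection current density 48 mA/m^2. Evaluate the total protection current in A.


I = area * current density, then convert mA → A (÷1000)
I = 2196 * 48 / 1000 = 105.41 A

105.41 A


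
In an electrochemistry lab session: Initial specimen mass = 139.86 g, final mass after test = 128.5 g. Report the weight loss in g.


Weight loss = initial − final
WL = 139.86 − 128.5 = 11.36 g

11.36 g


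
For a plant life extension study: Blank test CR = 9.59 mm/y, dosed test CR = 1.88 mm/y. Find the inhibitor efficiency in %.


Apply the inhibitor-efficiency definition: IE = (CR_blank − CR_inh)/CR_blank × 100
IE = (9.59 − 1.88) / 9.59 × 100
IE = 7.71 / 9.59 × 100 = 80.4 %

80.4 %


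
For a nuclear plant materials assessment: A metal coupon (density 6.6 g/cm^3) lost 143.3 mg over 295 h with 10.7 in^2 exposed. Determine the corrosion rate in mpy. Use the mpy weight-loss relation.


Apply the mpy weight-loss relation: CR = 534 * W / (D * A * T)
Numerator: 534 * 143.3 = 76522.2
Denominator: 6.6 * 10.7 * 295 = 20832.9
CR = 76522.2 / 20832.9 = 3.673 mpy

3.673 mpy


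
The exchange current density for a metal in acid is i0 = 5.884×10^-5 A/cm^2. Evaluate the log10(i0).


i0 = 5.884×10^-5 A/cm^2
log10(i0) = -4.23

-4.23


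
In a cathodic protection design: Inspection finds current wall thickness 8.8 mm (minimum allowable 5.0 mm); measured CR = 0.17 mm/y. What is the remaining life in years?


Apply the remaining-life relation: RL = (t_current − t_min) / CR
RL = (8.8 − 5.0) / 0.17 = 3.8 / 0.17 = 22.4 years

22.4 years


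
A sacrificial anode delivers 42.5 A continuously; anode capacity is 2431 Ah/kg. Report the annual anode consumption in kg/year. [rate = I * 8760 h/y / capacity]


Annual consumption = current * hours per year / capacity
Rate = 42.5 * 8760 / 2431 = 153.1 kg/year

153.1 kg/year


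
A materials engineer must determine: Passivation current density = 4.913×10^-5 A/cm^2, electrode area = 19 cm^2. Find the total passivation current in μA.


I = i_pass * A, then convert A → μA (×10^6)
I = 4.913×10^-5 * 19 * 10^6 = 933.47 μA

933.47 μA


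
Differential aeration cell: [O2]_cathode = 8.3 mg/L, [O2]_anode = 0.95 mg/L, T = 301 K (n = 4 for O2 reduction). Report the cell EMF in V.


Apply the Nernst concentration-cell relation: E = (RT/nF)*ln(C_cathode/C_anode)
RT/nF = 8.314*301/(4*96485) = 0.0064842 V
ln(8.3/0.95) = 2.16755
E = 0.0064842 * 2.16755 = 0.01405 V

0.01405 V


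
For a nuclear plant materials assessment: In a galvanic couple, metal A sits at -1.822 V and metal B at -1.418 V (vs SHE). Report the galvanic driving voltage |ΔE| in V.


Driving voltage is the absolute potential difference.
|ΔE| = |-1.822 − (-1.418)| = 0.404 V

0.404 V


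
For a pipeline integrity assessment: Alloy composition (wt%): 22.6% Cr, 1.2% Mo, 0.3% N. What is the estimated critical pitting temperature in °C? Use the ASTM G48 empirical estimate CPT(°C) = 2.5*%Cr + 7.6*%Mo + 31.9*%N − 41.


Apply the ASTM G48 empirical CPT estimate: CPT(°C) = 2.5*%Cr + 7.6*%Mo + 31.9*%N − 41
2.5*22.6 = 56.5; 7.6*1.2 = 9.12; 31.9*0.3 = 9.57
CPT = 56.5 + 9.12 + 9.57 − 41 = 34.19 °C
Rounded to 0.1 °C: CPT ≈ 34.2 °C

34.2 °C


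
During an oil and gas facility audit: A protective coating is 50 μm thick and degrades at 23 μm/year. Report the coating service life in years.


Service life = thickness / degradation rate
Life = 50 / 23 = 2.2 years

2.2 years


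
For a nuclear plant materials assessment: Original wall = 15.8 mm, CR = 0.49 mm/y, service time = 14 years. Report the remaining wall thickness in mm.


Remaining wall = original − CR × time
t = 15.8 − 0.49*14 = 15.8 − 6.86 = 8.94 mm

8.94 mm


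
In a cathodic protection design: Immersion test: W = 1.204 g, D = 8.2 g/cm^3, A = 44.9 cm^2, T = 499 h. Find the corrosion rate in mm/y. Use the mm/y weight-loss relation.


Apply the mm/y weight-loss relation: CR = 87600 * W / (D * A * T)
Numerator: 87600 * 1.204 = 105470.4
Denominator: 8.2 * 44.9 * 499 = 183721.82
CR = 105470.4 / 183721.82 = 0.57408 mm/y

0.57408 mm/y


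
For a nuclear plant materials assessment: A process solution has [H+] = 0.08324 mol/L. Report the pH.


pH = −log10[H+]
pH = −log10(0.08324) = 1.08

1.08


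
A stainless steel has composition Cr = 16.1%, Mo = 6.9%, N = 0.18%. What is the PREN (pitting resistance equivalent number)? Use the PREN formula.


Apply the PREN formula: PREN = Cr + 3.3*Mo + 16*N
PREN = 16.1 + 3.3*6.9 + 16*0.18
PREN = 16.1 + 22.77 + 2.88 = 41.75

41.75


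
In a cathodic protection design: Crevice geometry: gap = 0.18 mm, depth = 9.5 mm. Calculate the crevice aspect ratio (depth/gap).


Aspect ratio = depth / gap
Ratio = 9.5 / 0.18 = 52.8

52.8


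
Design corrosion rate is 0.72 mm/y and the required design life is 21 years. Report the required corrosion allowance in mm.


Corrosion allowance = CR × design life
CA = 0.72 * 21 = 15.12 mm

15.12 mm


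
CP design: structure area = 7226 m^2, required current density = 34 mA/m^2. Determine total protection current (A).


I = area * current density, then convert mA → A (÷1000)
I = 7226 * 34 / 1000 = 245.68 A

245.68 A


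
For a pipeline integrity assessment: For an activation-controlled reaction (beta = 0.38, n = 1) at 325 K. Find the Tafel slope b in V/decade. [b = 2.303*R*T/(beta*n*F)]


Apply the Tafel slope relation: b = 2.303*R*T/(beta*n*F)
Numerator: 2.303 * 8.314 * 325 = 6222.82
Denominator: 0.38 * 1 * 96485 = 36664.3
b = 6222.82 / 36664.3 = 0.17 V/decade

0.17 V/decade


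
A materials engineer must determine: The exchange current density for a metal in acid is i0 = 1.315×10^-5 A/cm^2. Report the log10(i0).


i0 = 1.315×10^-5 A/cm^2
log10(i0) = -4.881

-4.881


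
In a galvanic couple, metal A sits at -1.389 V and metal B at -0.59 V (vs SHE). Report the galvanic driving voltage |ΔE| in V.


Driving voltage is the absolute potential difference.
|ΔE| = |-1.389 − (-0.59)| = 0.799 V

0.799 V


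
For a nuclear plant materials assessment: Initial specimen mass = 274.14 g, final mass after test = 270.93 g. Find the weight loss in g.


Weight loss = initial − final
WL = 274.14 − 270.93 = 3.21 g

3.21 g


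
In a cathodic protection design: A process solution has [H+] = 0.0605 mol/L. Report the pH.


pH = −log10[H+]
pH = −log10(0.0605) = 1.22

1.22


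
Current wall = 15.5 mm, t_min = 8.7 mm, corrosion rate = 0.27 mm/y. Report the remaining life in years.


Apply the remaining-life relation: RL = (t_current − t_min) / CR
RL = (15.5 − 8.7) / 0.27 = 6.8 / 0.27 = 25.2 years

25.2 years


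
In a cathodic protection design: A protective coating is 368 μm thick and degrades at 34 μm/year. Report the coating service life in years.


Service life = thickness / degradation rate
Life = 368 / 34 = 10.8 years

10.8 years


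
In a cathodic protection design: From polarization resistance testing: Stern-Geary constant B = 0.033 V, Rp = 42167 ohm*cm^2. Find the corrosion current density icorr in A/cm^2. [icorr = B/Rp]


Apply the Stern-Geary relation: icorr = B / Rp
icorr = 0.033 / 42167 = 7.826×10^-7 A/cm^2

7.826×10^-7 A/cm^2


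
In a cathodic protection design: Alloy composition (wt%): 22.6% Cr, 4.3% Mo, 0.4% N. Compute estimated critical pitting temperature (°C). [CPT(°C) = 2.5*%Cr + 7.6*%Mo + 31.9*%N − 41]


Apply the ASTM G48 empirical CPT estimate: CPT(°C) = 2.5*%Cr + 7.6*%Mo + 31.9*%N − 41
2.5*22.6 = 56.5; 7.6*4.3 = 32.68; 31.9*0.4 = 12.76
CPT = 56.5 + 32.68 + 12.76 − 41 = 60.94 °C
Rounded to 0.1 °C: CPT ≈ 60.9 °C

60.9 °C


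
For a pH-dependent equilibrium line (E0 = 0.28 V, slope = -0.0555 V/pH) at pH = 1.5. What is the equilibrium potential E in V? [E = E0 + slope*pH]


Apply the Pourbaix line equation: E = E0 + slope*pH
E = 0.28 + (-0.0555)*1.5 = 0.28 + (-0.08325) = 0.19675 V
Rounded to 4 decimal places: E = 0.1968 V

0.1968 V


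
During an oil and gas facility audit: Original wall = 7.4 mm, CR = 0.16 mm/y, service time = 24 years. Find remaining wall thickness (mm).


Remaining wall = original − CR × time
t = 7.4 − 0.16*24 = 7.4 − 3.84 = 3.56 mm

3.56 mm


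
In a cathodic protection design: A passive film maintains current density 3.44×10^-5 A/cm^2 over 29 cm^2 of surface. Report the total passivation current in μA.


I = i_pass * A, then convert A → μA (×10^6)
I = 3.44×10^-5 * 29 * 10^6 = 997.6 μA

997.6 μA


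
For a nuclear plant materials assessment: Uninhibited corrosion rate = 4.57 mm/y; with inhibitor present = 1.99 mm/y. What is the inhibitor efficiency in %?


Apply the inhibitor-efficiency definition: IE = (CR_blank − CR_inh)/CR_blank × 100
IE = (4.57 − 1.99) / 4.57 × 100
IE = 2.58 / 4.57 × 100 = 56.5 %

56.5 %


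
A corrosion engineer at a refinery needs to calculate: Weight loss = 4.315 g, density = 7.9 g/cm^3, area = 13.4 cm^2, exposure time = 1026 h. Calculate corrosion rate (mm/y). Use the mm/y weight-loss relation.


Apply the mm/y weight-loss relation: CR = 87600 * W / (D * A * T)
Numerator: 87600 * 4.315 = 377994.0
Denominator: 7.9 * 13.4 * 1026 = 108612.36
CR = 377994.0 / 108612.36 = 3.4802 mm/y

3.4802 mm/y


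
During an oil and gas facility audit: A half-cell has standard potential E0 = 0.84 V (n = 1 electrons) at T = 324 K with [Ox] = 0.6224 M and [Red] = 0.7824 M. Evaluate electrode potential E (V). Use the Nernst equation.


Apply the Nernst equation: E = E0 + (RT/nF)*ln([Ox]/[Red])
Step 1: RT/nF = 8.314*324/(1*96485) = 0.0279187 V
Step 2: [Ox]/[Red] = 0.6224/0.7824 = 0.795501
Step 3: ln(0.795501) = -0.228783
Step 4: correction = 0.0279187 * -0.228783 = -0.006 V
E = 0.84 + -0.006 = 0.834 V

0.834 V


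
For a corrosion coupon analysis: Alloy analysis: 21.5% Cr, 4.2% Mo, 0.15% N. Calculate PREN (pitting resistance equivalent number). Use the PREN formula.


Apply the PREN formula: PREN = Cr + 3.3*Mo + 16*N
PREN = 21.5 + 3.3*4.2 + 16*0.15
PREN = 21.5 + 13.86 + 2.4 = 37.76

37.76


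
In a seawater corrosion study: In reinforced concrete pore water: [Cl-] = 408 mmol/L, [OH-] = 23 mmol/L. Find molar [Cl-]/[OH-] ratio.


Threshold parameter = [Cl-] / [OH-] (molar basis; both in mmol/L, so units cancel)
Ratio = 408 / 23 = 17.74

17.74


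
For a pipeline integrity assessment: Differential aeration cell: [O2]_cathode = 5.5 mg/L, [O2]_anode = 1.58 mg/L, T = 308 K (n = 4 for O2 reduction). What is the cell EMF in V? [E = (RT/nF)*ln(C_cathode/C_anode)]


Apply the Nernst concentration-cell relation: E = (RT/nF)*ln(C_cathode/C_anode)
RT/nF = 8.314*308/(4*96485) = 0.006635 V
ln(5.5/1.58) = 1.24732
E = 0.006635 * 1.24732 = 0.00828 V

0.00828 V


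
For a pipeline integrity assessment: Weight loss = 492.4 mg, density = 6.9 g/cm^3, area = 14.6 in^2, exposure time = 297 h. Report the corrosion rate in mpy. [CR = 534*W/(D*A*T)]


Apply the mpy weight-loss relation: CR = 534 * W / (D * A * T)
Numerator: 534 * 492.4 = 262941.6
Denominator: 6.9 * 14.6 * 297 = 29919.78
CR = 262941.6 / 29919.78 = 8.7882 mpy

8.7882 mpy


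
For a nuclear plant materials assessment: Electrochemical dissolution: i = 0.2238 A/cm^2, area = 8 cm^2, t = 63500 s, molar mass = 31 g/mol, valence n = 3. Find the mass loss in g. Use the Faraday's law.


Apply Faraday's law: m = i*A*t*M / (n*F)
Total charge passed Q = i*A*t = 0.2238*8*63500 = 113690.4 C
m = Q*M/(n*F) = 113690.4*31/(3*96485) = 12.176 g

12.176 g


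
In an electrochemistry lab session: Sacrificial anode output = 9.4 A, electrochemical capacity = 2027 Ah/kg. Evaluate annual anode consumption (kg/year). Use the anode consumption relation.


Annual consumption = current * hours per year / capacity
Rate = 9.4 * 8760 / 2027 = 40.6 kg/year

40.6 kg/year


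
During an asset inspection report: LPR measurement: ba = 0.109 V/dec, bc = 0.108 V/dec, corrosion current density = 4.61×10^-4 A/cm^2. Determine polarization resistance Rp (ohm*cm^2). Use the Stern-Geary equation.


Apply the Stern-Geary equation: Rp = ba*bc / (2.303*icorr*(ba+bc))
ba*bc = 0.109*0.108 = 0.011772
ba+bc = 0.217; 2.303*icorr*(ba+bc) = 2.303*4.61×10^-4*0.217 = 2.3038521×10^-4
Rp = 0.011772 / 2.3038521×10^-4 = 51.1 ohm*cm^2

51.1 ohm*cm^2


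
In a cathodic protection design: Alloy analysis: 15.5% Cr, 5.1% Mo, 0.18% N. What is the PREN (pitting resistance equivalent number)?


Apply the PREN formula: PREN = Cr + 3.3*Mo + 16*N
PREN = 15.5 + 3.3*5.1 + 16*0.18
PREN = 15.5 + 16.83 + 2.88 = 35.21

35.21


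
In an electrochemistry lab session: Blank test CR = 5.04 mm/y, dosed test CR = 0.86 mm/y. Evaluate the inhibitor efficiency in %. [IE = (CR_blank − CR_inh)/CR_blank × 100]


Apply the inhibitor-efficiency definition: IE = (CR_blank − CR_inh)/CR_blank × 100
IE = (5.04 − 0.86) / 5.04 × 100
IE = 4.18 / 5.04 × 100 = 82.9 %

82.9 %


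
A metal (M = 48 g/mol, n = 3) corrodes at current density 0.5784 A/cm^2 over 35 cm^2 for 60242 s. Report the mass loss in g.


Apply Faraday's law: m = i*A*t*M / (n*F)
Total charge passed Q = i*A*t = 0.5784*35*60242 = 1219539.048 C
m = Q*M/(n*F) = 1219539.048*48/(3*96485) = 202.2348 g

202.2348 g


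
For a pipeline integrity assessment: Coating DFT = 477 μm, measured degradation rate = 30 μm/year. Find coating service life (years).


Service life = thickness / degradation rate
Life = 477 / 30 = 15.9 years

15.9 years


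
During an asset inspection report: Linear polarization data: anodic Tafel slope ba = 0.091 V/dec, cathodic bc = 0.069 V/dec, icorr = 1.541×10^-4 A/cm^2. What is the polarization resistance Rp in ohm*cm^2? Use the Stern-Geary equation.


Apply the Stern-Geary equation: Rp = ba*bc / (2.303*icorr*(ba+bc))
ba*bc = 0.091*0.069 = 0.006279
ba+bc = 0.16; 2.303*icorr*(ba+bc) = 2.303*1.541×10^-4*0.16 = 5.6782768×10^-5
Rp = 0.006279 / 5.6782768×10^-5 = 110.58 ohm*cm^2

110.58 ohm*cm^2


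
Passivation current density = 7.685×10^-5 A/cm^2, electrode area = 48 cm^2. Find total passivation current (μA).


I = i_pass * A, then convert A → μA (×10^6)
I = 7.685×10^-5 * 48 * 10^6 = 3688.8 μA

3688.8 μA


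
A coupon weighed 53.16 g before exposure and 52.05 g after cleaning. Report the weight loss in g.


Weight loss = initial − final
WL = 53.16 − 52.05 = 1.11 g

1.11 g


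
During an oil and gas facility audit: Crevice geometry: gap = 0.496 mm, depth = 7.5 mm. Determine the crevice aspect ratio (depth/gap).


Aspect ratio = depth / gap
Ratio = 7.5 / 0.496 = 15.1

15.1


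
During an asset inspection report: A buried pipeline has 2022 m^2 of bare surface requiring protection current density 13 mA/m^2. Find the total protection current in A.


I = area * current density, then convert mA → A (÷1000)
I = 2022 * 13 / 1000 = 26.29 A

26.29 A


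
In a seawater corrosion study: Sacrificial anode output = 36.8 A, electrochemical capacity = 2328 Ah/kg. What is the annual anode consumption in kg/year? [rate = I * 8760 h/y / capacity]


Annual consumption = current * hours per year / capacity
Rate = 36.8 * 8760 / 2328 = 138.5 kg/year

138.5 kg/year


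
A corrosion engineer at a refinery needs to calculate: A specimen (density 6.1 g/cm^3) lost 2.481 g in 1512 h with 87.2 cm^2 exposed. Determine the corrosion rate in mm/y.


Apply the mm/y weight-loss relation: CR = 87600 * W / (D * A * T)
Numerator: 87600 * 2.481 = 217335.6
Denominator: 6.1 * 87.2 * 1512 = 804263.04
CR = 217335.6 / 804263.04 = 0.27023 mm/y

0.27023 mm/y


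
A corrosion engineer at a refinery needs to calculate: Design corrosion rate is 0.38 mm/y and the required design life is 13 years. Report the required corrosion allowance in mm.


Corrosion allowance = CR × design life
CA = 0.38 * 13 = 4.94 mm

4.94 mm


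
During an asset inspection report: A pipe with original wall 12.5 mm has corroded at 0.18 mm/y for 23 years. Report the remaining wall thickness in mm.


Remaining wall = original − CR × time
t = 12.5 − 0.18*23 = 12.5 − 4.14 = 8.36 mm

8.36 mm


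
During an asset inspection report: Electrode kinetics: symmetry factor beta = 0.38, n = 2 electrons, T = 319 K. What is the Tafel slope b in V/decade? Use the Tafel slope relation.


Apply the Tafel slope relation: b = 2.303*R*T/(beta*n*F)
Numerator: 2.303 * 8.314 * 319 = 6107.94
Denominator: 0.38 * 2 * 96485 = 73328.6
b = 6107.94 / 73328.6 = 0.0833 V/decade

0.0833 V/decade


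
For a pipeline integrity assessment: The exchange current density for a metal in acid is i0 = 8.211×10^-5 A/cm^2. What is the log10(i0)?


i0 = 8.211×10^-5 A/cm^2
log10(i0) = -4.086

-4.086


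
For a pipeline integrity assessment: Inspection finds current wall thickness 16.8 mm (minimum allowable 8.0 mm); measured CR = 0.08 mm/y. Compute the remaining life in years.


Apply the remaining-life relation: RL = (t_current − t_min) / CR
RL = (16.8 − 8.0) / 0.08 = 8.8 / 0.08 = 110.0 years

110.0 years


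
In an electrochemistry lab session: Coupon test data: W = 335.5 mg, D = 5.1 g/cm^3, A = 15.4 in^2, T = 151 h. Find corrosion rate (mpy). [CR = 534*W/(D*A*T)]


Apply the mpy weight-loss relation: CR = 534 * W / (D * A * T)
Numerator: 534 * 335.5 = 179157.0
Denominator: 5.1 * 15.4 * 151 = 11859.54
CR = 179157.0 / 11859.54 = 15.107 mpy

15.107 mpy


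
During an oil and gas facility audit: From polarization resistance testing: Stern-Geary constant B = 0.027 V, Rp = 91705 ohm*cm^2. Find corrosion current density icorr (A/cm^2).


Apply the Stern-Geary relation: icorr = B / Rp
icorr = 0.027 / 91705 = 2.944×10^-7 A/cm^2

2.944×10^-7 A/cm^2


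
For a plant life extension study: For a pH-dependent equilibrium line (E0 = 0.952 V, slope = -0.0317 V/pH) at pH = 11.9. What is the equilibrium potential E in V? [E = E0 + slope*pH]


Apply the Pourbaix line equation: E = E0 + slope*pH
E = 0.952 + (-0.0317)*11.9 = 0.952 + (-0.37723) = 0.57477 V
Rounded to 4 decimal places: E = 0.5748 V

0.5748 V


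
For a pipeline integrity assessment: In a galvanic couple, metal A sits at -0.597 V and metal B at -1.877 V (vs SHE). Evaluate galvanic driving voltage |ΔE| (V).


Driving voltage is the absolute potential difference.
|ΔE| = |-0.597 − (-1.877)| = 1.28 V

1.28 V


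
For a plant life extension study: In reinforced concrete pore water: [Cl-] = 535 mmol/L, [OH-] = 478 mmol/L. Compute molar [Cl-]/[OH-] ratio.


Threshold parameter = [Cl-] / [OH-] (molar basis; both in mmol/L, so units cancel)
Ratio = 535 / 478 = 1.12

1.12


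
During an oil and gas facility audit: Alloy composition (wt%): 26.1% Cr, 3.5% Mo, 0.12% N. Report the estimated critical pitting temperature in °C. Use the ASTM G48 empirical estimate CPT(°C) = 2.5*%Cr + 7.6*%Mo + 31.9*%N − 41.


Apply the ASTM G48 empirical CPT estimate: CPT(°C) = 2.5*%Cr + 7.6*%Mo + 31.9*%N − 41
2.5*26.1 = 65.25; 7.6*3.5 = 26.6; 31.9*0.12 = 3.828
CPT = 65.25 + 26.6 + 3.828 − 41 = 54.678 °C
Rounded to 0.1 °C: CPT ≈ 54.7 °C

54.7 °C


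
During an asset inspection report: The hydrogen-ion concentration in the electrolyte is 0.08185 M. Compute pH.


pH = −log10[H+]
pH = −log10(0.08185) = 1.09

1.09


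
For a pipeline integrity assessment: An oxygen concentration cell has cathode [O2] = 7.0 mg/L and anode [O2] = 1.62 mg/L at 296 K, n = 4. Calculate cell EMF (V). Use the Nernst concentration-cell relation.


Apply the Nernst concentration-cell relation: E = (RT/nF)*ln(C_cathode/C_anode)
RT/nF = 8.314*296/(4*96485) = 0.00637649 V
ln(7.0/1.62) = 1.46348
E = 0.00637649 * 1.46348 = 0.00933 V

0.00933 V


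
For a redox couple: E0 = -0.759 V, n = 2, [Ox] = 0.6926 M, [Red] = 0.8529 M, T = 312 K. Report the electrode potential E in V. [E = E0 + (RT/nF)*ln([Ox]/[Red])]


Apply the Nernst equation: E = E0 + (RT/nF)*ln([Ox]/[Red])
Step 1: RT/nF = 8.314*312/(2*96485) = 0.01344234 V
Step 2: [Ox]/[Red] = 0.6926/0.8529 = 0.812053
Step 3: ln(0.812053) = -0.20819
Step 4: correction = 0.01344234 * -0.20819 = -0.003 V
E = -0.759 + -0.003 = -0.762 V

-0.762 V


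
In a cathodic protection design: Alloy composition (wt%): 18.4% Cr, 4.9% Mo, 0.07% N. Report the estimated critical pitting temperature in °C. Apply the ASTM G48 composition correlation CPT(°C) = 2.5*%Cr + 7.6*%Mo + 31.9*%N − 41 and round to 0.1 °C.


Apply the ASTM G48 empirical CPT estimate: CPT(°C) = 2.5*%Cr + 7.6*%Mo + 31.9*%N − 41
2.5*18.4 = 46; 7.6*4.9 = 37.24; 31.9*0.07 = 2.233
CPT = 46 + 37.24 + 2.233 − 41 = 44.473 °C
Rounded to 0.1 °C: CPT ≈ 44.5 °C

44.5 °C


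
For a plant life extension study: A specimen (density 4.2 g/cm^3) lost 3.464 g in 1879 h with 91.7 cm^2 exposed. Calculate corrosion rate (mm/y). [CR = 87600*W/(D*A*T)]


Apply the mm/y weight-loss relation: CR = 87600 * W / (D * A * T)
Numerator: 87600 * 3.464 = 303446.4
Denominator: 4.2 * 91.7 * 1879 = 723678.06
CR = 303446.4 / 723678.06 = 0.419311 mm/y

0.419311 mm/y


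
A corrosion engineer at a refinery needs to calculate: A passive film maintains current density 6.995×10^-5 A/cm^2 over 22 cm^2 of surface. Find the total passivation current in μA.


I = i_pass * A, then convert A → μA (×10^6)
I = 6.995×10^-5 * 22 * 10^6 = 1538.9 μA

1538.9 μA


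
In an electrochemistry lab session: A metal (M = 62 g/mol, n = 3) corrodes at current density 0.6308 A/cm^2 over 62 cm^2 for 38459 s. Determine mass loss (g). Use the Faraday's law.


Apply Faraday's law: m = i*A*t*M / (n*F)
Total charge passed Q = i*A*t = 0.6308*62*38459 = 1504116.1064 C
m = Q*M/(n*F) = 1504116.1064*62/(3*96485) = 322.1751 g

322.1751 g


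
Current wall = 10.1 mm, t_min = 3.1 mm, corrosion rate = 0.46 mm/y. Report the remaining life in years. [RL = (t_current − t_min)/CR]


Apply the remaining-life relation: RL = (t_current − t_min) / CR
RL = (10.1 − 3.1) / 0.46 = 7.0 / 0.46 = 15.2 years

15.2 years


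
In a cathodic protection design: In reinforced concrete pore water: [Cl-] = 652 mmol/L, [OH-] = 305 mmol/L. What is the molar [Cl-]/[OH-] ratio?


Threshold parameter = [Cl-] / [OH-] (molar basis; both in mmol/L, so units cancel)
Ratio = 652 / 305 = 2.14

2.14


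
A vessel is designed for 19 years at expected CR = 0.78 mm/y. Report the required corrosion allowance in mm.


Corrosion allowance = CR × design life
CA = 0.78 * 19 = 14.82 mm

14.82 mm


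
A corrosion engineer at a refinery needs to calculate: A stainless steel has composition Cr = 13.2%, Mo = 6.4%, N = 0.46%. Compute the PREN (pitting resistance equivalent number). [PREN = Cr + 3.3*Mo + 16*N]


Apply the PREN formula: PREN = Cr + 3.3*Mo + 16*N
PREN = 13.2 + 3.3*6.4 + 16*0.46
PREN = 13.2 + 21.12 + 7.36 = 41.68

41.68


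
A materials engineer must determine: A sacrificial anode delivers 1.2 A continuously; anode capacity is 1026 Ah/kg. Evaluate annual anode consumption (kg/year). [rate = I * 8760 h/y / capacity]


Annual consumption = current * hours per year / capacity
Rate = 1.2 * 8760 / 1026 = 10.2 kg/year

10.2 kg/year


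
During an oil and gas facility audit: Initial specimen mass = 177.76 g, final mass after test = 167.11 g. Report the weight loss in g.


Weight loss = initial − final
WL = 177.76 − 167.11 = 10.65 g

10.65 g


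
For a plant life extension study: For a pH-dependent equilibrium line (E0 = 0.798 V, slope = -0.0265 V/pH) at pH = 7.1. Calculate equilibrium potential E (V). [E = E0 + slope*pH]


Apply the Pourbaix line equation: E = E0 + slope*pH
E = 0.798 + (-0.0265)*7.1 = 0.798 + (-0.18815) = 0.60985 V
Rounded to 4 decimal places: E = 0.6099 V

0.6099 V


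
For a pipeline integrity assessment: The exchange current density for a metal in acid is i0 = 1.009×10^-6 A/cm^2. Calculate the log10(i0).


i0 = 1.009×10^-6 A/cm^2
log10(i0) = -5.996

-5.996


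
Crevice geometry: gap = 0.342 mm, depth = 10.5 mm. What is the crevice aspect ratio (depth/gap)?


Aspect ratio = depth / gap
Ratio = 10.5 / 0.342 = 30.7

30.7


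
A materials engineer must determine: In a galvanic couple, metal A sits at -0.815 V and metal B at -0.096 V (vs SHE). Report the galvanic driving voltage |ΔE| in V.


Driving voltage is the absolute potential difference.
|ΔE| = |-0.815 − (-0.096)| = 0.719 V

0.719 V


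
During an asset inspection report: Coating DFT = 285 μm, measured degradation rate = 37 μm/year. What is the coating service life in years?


Service life = thickness / degradation rate
Life = 285 / 37 = 7.7 years

7.7 years


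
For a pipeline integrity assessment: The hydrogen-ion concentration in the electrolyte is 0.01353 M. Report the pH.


pH = −log10[H+]
pH = −log10(0.01353) = 1.87

1.87


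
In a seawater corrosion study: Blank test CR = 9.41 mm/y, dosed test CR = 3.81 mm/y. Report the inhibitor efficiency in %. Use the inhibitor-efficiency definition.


Apply the inhibitor-efficiency definition: IE = (CR_blank − CR_inh)/CR_blank × 100
IE = (9.41 − 3.81) / 9.41 × 100
IE = 5.6 / 9.41 × 100 = 59.5 %

59.5 %


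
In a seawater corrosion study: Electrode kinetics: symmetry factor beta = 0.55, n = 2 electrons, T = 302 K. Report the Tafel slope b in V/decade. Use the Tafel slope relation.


Apply the Tafel slope relation: b = 2.303*R*T/(beta*n*F)
Numerator: 2.303 * 8.314 * 302 = 5782.44
Denominator: 0.55 * 2 * 96485 = 106133.5
b = 5782.44 / 106133.5 = 0.054 V/decade

0.054 V/decade


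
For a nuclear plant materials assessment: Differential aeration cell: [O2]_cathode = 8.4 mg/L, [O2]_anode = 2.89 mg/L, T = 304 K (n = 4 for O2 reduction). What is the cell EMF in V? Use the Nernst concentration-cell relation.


Apply the Nernst concentration-cell relation: E = (RT/nF)*ln(C_cathode/C_anode)
RT/nF = 8.314*304/(4*96485) = 0.00654883 V
ln(8.4/2.89) = 1.06698
E = 0.00654883 * 1.06698 = 0.00699 V

0.00699 V


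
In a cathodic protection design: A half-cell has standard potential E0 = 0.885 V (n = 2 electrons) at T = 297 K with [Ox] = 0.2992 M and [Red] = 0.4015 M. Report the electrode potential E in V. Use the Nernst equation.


Apply the Nernst equation: E = E0 + (RT/nF)*ln([Ox]/[Red])
Step 1: RT/nF = 8.314*297/(2*96485) = 0.01279607 V
Step 2: [Ox]/[Red] = 0.2992/0.4015 = 0.745205
Step 3: ln(0.745205) = -0.294096
Step 4: correction = 0.01279607 * -0.294096 = -0.004 V
E = 0.885 + -0.004 = 0.881 V

0.881 V


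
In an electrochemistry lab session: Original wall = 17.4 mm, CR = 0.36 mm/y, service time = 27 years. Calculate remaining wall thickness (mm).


Remaining wall = original − CR × time
t = 17.4 − 0.36*27 = 17.4 − 9.72 = 7.68 mm

7.68 mm


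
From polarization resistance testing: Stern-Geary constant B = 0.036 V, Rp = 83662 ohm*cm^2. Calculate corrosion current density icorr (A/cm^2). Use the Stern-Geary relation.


Apply the Stern-Geary relation: icorr = B / Rp
icorr = 0.036 / 83662 = 4.303×10^-7 A/cm^2

4.303×10^-7 A/cm^2


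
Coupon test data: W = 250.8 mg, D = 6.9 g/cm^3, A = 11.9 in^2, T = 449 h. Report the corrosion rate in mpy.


Apply the mpy weight-loss relation: CR = 534 * W / (D * A * T)
Numerator: 534 * 250.8 = 133927.2
Denominator: 6.9 * 11.9 * 449 = 36867.39
CR = 133927.2 / 36867.39 = 3.633 mpy

3.633 mpy


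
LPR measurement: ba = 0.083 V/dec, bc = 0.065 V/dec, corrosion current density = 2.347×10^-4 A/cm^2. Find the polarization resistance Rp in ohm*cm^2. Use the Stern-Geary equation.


Apply the Stern-Geary equation: Rp = ba*bc / (2.303*icorr*(ba+bc))
ba*bc = 0.083*0.065 = 0.005395
ba+bc = 0.148; 2.303*icorr*(ba+bc) = 2.303*2.347×10^-4*0.148 = 7.9996087×10^-5
Rp = 0.005395 / 7.9996087×10^-5 = 67.44 ohm*cm^2

67.44 ohm*cm^2


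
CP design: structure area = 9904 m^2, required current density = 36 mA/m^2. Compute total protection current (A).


I = area * current density, then convert mA → A (÷1000)
I = 9904 * 36 / 1000 = 356.54 A

356.54 A


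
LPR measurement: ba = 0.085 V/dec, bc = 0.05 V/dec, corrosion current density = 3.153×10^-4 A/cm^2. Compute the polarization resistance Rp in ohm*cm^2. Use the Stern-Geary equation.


Apply the Stern-Geary equation: Rp = ba*bc / (2.303*icorr*(ba+bc))
ba*bc = 0.085*0.05 = 0.00425
ba+bc = 0.135; 2.303*icorr*(ba+bc) = 2.303*3.153×10^-4*0.135 = 9.8028347×10^-5
Rp = 0.00425 / 9.8028347×10^-5 = 43.4 ohm*cm^2

43.4 ohm*cm^2


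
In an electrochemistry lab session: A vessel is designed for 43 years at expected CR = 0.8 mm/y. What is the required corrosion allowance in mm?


Corrosion allowance = CR × design life
CA = 0.8 * 43 = 34.4 mm

34.4 mm


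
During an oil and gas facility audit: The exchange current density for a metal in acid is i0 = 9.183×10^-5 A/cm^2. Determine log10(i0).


i0 = 9.183×10^-5 A/cm^2
log10(i0) = -4.037

-4.037


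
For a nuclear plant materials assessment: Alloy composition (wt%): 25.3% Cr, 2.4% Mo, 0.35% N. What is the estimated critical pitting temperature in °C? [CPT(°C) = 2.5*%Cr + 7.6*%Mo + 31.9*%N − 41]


Apply the ASTM G48 empirical CPT estimate: CPT(°C) = 2.5*%Cr + 7.6*%Mo + 31.9*%N − 41
2.5*25.3 = 63.25; 7.6*2.4 = 18.24; 31.9*0.35 = 11.165
CPT = 63.25 + 18.24 + 11.165 − 41 = 51.655 °C
Rounded to 0.1 °C: CPT ≈ 51.7 °C

51.7 °C


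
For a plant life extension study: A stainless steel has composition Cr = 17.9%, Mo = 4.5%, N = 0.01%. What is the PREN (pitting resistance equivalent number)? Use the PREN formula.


Apply the PREN formula: PREN = Cr + 3.3*Mo + 16*N
PREN = 17.9 + 3.3*4.5 + 16*0.01
PREN = 17.9 + 14.85 + 0.16 = 32.91

32.91


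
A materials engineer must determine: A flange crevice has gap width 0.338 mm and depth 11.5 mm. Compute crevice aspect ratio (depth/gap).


Aspect ratio = depth / gap
Ratio = 11.5 / 0.338 = 34.0

34.0


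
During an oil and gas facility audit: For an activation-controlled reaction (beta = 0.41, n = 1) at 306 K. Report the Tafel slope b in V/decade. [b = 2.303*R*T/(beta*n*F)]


Apply the Tafel slope relation: b = 2.303*R*T/(beta*n*F)
Numerator: 2.303 * 8.314 * 306 = 5859.03
Denominator: 0.41 * 1 * 96485 = 39558.85
b = 5859.03 / 39558.85 = 0.148 V/decade

0.148 V/decade


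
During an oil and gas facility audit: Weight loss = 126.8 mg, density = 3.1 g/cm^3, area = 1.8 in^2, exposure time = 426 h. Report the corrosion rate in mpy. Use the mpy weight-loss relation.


Apply the mpy weight-loss relation: CR = 534 * W / (D * A * T)
Numerator: 534 * 126.8 = 67711.2
Denominator: 3.1 * 1.8 * 426 = 2377.08
CR = 67711.2 / 2377.08 = 28.485 mpy

28.485 mpy


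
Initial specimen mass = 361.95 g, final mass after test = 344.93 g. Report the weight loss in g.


Weight loss = initial − final
WL = 361.95 − 344.93 = 17.02 g

17.02 g


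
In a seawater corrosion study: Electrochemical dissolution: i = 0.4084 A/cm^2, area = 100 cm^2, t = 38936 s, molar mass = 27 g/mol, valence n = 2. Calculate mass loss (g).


Apply Faraday's law: m = i*A*t*M / (n*F)
Total charge passed Q = i*A*t = 0.4084*100*38936 = 1590146.24 C
m = Q*M/(n*F) = 1590146.24*27/(2*96485) = 222.49 g

222.49 g


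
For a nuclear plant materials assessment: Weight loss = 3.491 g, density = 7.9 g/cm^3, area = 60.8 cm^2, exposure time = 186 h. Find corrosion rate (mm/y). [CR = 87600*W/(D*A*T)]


Apply the mm/y weight-loss relation: CR = 87600 * W / (D * A * T)
Numerator: 87600 * 3.491 = 305811.6
Denominator: 7.9 * 60.8 * 186 = 89339.52
CR = 305811.6 / 89339.52 = 3.423027 mm/y

3.423027 mm/y


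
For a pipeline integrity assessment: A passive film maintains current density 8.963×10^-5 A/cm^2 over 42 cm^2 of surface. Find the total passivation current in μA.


I = i_pass * A, then convert A → μA (×10^6)
I = 8.963×10^-5 * 42 * 10^6 = 3764.46 μA

3764.46 μA


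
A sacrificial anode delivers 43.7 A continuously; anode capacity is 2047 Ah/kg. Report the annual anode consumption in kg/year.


Annual consumption = current * hours per year / capacity
Rate = 43.7 * 8760 / 2047 = 187.0 kg/year

187.0 kg/year


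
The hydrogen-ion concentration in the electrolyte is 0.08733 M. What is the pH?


pH = −log10[H+]
pH = −log10(0.08733) = 1.06

1.06


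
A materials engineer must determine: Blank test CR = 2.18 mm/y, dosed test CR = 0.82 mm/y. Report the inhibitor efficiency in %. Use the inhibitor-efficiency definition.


Apply the inhibitor-efficiency definition: IE = (CR_blank − CR_inh)/CR_blank × 100
IE = (2.18 − 0.82) / 2.18 × 100
IE = 1.36 / 2.18 × 100 = 62.4 %

62.4 %
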